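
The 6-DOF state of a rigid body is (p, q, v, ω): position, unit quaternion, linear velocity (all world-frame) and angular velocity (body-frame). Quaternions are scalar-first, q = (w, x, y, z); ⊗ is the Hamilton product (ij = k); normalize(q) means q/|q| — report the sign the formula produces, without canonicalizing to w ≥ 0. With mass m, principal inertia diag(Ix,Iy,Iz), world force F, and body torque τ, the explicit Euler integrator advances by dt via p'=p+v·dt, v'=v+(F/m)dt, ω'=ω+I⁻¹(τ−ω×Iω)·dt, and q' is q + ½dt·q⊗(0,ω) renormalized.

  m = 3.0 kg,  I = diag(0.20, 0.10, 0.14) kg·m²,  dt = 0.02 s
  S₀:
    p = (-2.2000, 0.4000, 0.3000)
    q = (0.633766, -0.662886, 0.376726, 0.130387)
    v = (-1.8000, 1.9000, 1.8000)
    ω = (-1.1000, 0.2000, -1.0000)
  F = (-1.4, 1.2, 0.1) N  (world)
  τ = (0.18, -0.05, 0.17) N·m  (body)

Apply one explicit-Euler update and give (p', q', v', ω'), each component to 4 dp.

(τ − ω×Iω)/I = (0.9400, -1.1600, 1.0571)
new body rate ω' = (-1.0812, 0.1768, -0.9789)
q⊗(0,ω) = (-0.6741328, -1.0999460, -0.6795585, -0.3519446)
updated quaternion q' = (0.6270, -0.6738, 0.3699, 0.1269)
linear accel F/m = (-0.4667, 0.4000, 0.0333)
new position p' = (-2.2360, 0.4380, 0.3360)
v + (F/m)dt = (-1.8093, 1.9080, 1.8007)

p' = (-2.2360, 0.4380, 0.3360)
q' = (0.6270, -0.6738, 0.3699, 0.1269)
v' = (-1.8093, 1.9080, 1.8007)
ω' = (-1.0812, 0.1768, -0.9789)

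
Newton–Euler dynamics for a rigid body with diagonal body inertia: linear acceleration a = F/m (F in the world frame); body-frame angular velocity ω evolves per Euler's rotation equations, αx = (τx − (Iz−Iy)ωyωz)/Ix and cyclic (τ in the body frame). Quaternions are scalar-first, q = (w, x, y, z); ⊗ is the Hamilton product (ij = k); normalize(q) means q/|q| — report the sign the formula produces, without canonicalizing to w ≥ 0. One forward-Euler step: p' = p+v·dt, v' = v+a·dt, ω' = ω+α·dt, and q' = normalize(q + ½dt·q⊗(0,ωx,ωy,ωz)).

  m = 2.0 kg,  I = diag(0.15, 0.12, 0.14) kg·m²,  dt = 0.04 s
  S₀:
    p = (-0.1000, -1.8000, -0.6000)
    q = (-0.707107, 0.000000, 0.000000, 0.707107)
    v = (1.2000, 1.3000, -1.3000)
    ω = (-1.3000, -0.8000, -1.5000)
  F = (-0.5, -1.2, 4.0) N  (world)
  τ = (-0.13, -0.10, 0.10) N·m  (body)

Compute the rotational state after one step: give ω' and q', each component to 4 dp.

gyro term ω×Iω = (0.0240, 0.0195, -0.0312)
α = I⁻¹(τ − ω×Iω) = (-1.0267, -0.9958, 0.9371)
new body rate ω' = (-1.3411, -0.8398, -1.4625)
2q̇ = q⊗(0,ω) = (1.0606605, 1.4849247, -0.3535535, 1.0606605)
updated quaternion q' = (-0.6853, 0.0297, -0.0071, 0.7277)

ω' = (-1.3411, -0.8398, -1.4625)
q' = (-0.6853, 0.0297, -0.0071, 0.7277)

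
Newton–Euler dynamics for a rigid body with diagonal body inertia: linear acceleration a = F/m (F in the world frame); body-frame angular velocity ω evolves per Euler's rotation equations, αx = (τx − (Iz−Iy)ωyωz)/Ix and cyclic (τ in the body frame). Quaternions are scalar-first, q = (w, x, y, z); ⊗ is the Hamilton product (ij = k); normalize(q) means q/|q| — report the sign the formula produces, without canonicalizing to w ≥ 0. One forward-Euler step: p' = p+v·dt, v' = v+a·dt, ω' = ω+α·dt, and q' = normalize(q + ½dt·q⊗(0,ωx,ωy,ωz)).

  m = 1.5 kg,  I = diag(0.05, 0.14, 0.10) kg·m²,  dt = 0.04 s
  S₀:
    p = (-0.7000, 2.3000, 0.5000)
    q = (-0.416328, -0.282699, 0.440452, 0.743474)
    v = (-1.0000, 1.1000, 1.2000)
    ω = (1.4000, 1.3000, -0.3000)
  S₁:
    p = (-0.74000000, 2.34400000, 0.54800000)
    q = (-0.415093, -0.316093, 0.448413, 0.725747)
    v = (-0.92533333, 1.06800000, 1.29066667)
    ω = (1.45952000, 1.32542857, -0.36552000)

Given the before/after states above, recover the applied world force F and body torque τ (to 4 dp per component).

F = (2.8000, -1.2000, 3.4000)
τ = (0.0900, 0.1100, 0.0000)

Δv = v₁−v₀ = (0.07466667, -0.03200000, 0.09066667)
m·(v₁−v₀)/dt = (2.8000, -1.2000, 3.4000)
Δω = ω₁−ω₀ = (0.05952000, 0.02542857, -0.06552000)
ω₀×(Iω₀) = (0.0156, 0.0210, 0.1638)
τ = I·(Δω/dt) + ω₀×(Iω₀) = (0.0900, 0.1100, 0.0000)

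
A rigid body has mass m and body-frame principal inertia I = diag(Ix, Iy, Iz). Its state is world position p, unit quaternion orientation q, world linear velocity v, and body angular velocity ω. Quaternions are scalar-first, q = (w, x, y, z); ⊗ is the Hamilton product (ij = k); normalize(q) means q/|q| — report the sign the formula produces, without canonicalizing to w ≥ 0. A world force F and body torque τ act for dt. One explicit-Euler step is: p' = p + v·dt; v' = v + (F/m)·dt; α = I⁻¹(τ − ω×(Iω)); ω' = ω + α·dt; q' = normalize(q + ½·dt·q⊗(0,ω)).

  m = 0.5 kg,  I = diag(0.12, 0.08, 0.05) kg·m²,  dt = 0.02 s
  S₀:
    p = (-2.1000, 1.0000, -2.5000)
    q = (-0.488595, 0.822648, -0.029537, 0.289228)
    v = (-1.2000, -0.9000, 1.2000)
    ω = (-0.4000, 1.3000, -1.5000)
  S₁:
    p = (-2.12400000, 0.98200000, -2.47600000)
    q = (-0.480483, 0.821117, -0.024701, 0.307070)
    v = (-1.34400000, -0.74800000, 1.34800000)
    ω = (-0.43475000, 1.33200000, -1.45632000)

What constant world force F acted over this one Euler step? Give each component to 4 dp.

velocity change Δv = (-0.14400000, 0.15200000, 0.14800000)
m·(v₁−v₀)/dt = (-3.6000, 3.8000, 3.7000)

F = (-3.6000, 3.8000, 3.7000)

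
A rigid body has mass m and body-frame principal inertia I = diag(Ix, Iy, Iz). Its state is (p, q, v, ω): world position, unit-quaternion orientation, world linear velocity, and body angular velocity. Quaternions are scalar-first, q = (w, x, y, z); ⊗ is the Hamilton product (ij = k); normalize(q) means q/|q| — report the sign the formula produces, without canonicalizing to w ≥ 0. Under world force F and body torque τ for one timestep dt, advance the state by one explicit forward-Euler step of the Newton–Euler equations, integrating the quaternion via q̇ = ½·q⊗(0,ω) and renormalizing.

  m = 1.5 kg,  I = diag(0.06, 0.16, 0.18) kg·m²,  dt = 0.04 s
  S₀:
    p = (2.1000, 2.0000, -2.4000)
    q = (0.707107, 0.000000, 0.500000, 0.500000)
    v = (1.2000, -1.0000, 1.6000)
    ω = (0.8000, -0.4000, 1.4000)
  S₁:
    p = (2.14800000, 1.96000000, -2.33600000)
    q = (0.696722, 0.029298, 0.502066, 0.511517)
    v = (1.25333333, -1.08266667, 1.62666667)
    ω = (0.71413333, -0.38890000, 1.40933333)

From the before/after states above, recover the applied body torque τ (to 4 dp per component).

rate change Δω = (-0.08586667, 0.01110000, 0.00933333)
τ = I·(Δω/dt) + ω₀×(Iω₀) = (-0.1400, -0.0900, 0.0100)

τ = (-0.1400, -0.0900, 0.0100)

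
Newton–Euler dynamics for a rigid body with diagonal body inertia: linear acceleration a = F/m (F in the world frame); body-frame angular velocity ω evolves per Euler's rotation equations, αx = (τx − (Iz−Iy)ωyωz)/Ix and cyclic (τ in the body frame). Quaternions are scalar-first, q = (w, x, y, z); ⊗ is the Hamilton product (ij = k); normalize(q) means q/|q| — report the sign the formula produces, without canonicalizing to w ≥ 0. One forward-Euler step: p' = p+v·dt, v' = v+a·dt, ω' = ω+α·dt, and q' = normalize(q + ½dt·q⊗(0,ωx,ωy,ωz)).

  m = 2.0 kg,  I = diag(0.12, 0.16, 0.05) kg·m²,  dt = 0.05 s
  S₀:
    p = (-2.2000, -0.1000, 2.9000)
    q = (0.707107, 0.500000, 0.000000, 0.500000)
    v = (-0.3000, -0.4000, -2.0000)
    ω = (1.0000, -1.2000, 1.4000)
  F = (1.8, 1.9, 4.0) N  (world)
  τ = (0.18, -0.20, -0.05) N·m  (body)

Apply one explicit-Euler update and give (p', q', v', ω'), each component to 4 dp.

p' = (-2.2150, -0.1200, 2.8000)
q' = (0.6762, 0.5319, -0.0262, 0.5090)
v' = (-0.2550, -0.3525, -1.9000)
ω' = (0.9980, -1.2931, 1.3980)

gyro term ω×Iω = (0.1848, 0.0980, -0.0480)
angular accel α = (-0.0400, -1.8625, -0.0400)
new body rate ω' = (0.9980, -1.2931, 1.3980)
q⊗(0,ω) = (-1.2000000, 1.3071070, -1.0485284, 0.3899498)
q' = normalize(q + ½dt·q⊗(0,ω)) = (0.6762, 0.5319, -0.0262, 0.5090)
p + v·dt = (-2.2150, -0.1200, 2.8000)
v + (F/m)dt = (-0.2550, -0.3525, -1.9000)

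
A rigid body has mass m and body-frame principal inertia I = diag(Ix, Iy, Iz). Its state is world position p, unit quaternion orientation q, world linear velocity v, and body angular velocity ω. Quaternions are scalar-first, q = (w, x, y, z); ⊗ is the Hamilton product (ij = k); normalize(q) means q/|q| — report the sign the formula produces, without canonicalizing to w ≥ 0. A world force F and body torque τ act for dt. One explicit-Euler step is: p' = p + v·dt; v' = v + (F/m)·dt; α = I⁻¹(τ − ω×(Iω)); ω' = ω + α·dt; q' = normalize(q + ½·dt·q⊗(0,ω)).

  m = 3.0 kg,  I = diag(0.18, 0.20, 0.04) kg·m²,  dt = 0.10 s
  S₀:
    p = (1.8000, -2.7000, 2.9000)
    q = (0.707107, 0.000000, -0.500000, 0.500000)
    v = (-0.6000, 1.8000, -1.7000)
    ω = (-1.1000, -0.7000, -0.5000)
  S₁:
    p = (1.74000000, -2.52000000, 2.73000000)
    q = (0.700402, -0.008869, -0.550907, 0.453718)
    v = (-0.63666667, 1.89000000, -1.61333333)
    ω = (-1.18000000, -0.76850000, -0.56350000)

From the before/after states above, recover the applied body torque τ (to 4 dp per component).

τ = (-0.2000, -0.0600, -0.0100)

Δω = ω₁−ω₀ = (-0.08000000, -0.06850000, -0.06350000)
gyro term ω₀×Iω₀ = (-0.0560, 0.0770, 0.0154)
I·α + gyro = (-0.2000, -0.0600, -0.0100)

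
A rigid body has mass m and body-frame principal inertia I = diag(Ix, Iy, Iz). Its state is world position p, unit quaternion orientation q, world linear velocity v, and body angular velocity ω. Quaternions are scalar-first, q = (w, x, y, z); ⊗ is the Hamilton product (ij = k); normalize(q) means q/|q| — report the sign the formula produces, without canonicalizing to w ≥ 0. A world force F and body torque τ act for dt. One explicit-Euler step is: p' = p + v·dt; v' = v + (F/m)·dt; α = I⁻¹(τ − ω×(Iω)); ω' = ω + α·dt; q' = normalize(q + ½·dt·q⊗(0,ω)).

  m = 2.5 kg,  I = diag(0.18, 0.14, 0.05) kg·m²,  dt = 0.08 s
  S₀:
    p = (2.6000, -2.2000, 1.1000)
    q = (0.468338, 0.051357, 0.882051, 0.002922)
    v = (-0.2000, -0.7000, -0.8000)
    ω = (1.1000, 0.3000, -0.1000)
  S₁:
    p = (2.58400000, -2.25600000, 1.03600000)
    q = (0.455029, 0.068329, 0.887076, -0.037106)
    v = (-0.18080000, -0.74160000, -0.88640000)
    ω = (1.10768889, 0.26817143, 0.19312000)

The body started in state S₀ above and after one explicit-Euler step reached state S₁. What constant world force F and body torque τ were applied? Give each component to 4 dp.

rate change Δω = (0.00768889, -0.03182857, 0.29312000)
I·α + gyro = (0.0200, -0.0700, 0.1700)
Δv = v₁−v₀ = (0.01920000, -0.04160000, -0.08640000)
F = m·Δv/dt = (0.6000, -1.3000, -2.7000)

F = (0.6000, -1.3000, -2.7000)
τ = (0.0200, -0.0700, 0.1700)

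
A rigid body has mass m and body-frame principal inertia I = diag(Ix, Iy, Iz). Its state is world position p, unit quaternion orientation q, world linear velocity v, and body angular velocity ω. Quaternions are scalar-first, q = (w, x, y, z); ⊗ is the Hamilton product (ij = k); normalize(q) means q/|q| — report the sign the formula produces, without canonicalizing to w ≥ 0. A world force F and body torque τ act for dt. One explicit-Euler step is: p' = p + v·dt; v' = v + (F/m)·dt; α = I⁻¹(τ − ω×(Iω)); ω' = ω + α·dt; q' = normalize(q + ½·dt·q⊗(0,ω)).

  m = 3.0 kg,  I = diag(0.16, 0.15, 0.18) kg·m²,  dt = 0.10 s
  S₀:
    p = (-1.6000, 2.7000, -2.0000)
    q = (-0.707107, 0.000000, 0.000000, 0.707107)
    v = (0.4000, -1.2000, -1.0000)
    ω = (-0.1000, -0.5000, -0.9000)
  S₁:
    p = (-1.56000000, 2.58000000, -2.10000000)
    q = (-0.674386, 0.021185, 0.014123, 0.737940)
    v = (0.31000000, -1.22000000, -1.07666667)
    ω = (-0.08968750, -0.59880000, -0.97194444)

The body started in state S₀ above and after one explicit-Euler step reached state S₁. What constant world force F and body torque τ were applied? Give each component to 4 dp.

Δv = v₁−v₀ = (-0.09000000, -0.02000000, -0.07666667)
F = m·Δv/dt = (-2.7000, -0.6000, -2.3000)
Δω = ω₁−ω₀ = (0.01031250, -0.09880000, -0.07194444)
precession coupling = (0.0135, -0.0018, -0.0005)
applied torque τ = (0.0300, -0.1500, -0.1300)

F = (-2.7000, -0.6000, -2.3000)
τ = (0.0300, -0.1500, -0.1300)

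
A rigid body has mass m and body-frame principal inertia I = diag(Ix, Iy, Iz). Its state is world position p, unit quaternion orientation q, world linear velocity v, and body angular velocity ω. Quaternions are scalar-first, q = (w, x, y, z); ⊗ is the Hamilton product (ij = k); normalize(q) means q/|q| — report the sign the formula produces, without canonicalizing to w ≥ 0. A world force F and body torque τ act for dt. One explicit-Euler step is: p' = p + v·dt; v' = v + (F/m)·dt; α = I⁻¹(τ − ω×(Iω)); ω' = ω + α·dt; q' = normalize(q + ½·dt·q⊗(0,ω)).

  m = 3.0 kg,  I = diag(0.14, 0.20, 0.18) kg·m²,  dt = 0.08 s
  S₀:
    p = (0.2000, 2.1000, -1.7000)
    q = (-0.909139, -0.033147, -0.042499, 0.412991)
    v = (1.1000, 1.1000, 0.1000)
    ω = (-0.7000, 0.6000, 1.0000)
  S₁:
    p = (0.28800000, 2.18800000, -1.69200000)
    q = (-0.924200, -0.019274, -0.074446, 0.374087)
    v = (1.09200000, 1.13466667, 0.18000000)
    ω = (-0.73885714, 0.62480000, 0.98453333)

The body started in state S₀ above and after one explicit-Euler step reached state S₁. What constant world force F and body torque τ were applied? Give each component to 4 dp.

v₁ − v₀ = (-0.00800000, 0.03466667, 0.08000000)
F = m·Δv/dt = (-0.3000, 1.3000, 3.0000)
Δω = ω₁−ω₀ = (-0.03885714, 0.02480000, -0.01546667)
applied torque τ = (-0.0800, 0.0900, -0.0600)

F = (-0.3000, 1.3000, 3.0000)
τ = (-0.0800, 0.0900, -0.0600)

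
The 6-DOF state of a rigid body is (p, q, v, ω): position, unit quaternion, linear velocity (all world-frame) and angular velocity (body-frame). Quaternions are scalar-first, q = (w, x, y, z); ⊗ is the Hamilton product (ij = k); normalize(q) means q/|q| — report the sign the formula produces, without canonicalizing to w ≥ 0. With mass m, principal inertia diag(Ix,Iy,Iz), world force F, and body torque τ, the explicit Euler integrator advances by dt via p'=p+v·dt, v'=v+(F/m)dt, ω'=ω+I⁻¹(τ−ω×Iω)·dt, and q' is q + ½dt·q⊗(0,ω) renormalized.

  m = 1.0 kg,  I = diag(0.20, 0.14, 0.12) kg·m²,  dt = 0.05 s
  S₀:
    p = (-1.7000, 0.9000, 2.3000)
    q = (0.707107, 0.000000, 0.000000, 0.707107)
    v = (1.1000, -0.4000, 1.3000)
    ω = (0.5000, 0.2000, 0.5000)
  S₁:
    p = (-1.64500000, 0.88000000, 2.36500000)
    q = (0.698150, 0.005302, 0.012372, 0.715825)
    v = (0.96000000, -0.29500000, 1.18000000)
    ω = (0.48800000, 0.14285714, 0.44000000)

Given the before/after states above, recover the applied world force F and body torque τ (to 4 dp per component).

ω₁ − ω₀ = (-0.01200000, -0.05714286, -0.06000000)
gyro term ω₀×Iω₀ = (-0.0020, 0.0200, -0.0060)
applied torque τ = (-0.0500, -0.1400, -0.1500)
Δv = v₁−v₀ = (-0.14000000, 0.10500000, -0.12000000)
applied force F = (-2.8000, 2.1000, -2.4000)

F = (-2.8000, 2.1000, -2.4000)
τ = (-0.0500, -0.1400, -0.1500)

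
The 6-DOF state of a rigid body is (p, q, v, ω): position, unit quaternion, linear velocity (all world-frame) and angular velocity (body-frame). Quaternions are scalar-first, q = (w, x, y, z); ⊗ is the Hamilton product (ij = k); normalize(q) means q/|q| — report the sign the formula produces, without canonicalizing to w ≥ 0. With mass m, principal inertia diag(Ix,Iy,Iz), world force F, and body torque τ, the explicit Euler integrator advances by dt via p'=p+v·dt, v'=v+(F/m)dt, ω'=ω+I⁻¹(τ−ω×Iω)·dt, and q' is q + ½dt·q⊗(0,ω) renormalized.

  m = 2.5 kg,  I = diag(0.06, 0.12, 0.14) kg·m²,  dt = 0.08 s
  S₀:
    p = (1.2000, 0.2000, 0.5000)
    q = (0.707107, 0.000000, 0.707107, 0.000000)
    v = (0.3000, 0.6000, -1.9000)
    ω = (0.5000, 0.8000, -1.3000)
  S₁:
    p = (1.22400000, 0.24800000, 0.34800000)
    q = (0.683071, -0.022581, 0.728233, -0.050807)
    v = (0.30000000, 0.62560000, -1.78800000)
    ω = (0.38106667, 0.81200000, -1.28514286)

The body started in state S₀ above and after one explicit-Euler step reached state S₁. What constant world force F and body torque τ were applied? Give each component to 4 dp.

Δω = ω₁−ω₀ = (-0.11893333, 0.01200000, 0.01485714)
gyro term ω₀×Iω₀ = (-0.0208, 0.0520, 0.0240)
τ = I·(Δω/dt) + ω₀×(Iω₀) = (-0.1100, 0.0700, 0.0500)
v₁ − v₀ = (0.00000000, 0.02560000, 0.11200000)
F = m·Δv/dt = (0.0000, 0.8000, 3.5000)

F = (0.0000, 0.8000, 3.5000)
τ = (-0.1100, 0.0700, 0.0500)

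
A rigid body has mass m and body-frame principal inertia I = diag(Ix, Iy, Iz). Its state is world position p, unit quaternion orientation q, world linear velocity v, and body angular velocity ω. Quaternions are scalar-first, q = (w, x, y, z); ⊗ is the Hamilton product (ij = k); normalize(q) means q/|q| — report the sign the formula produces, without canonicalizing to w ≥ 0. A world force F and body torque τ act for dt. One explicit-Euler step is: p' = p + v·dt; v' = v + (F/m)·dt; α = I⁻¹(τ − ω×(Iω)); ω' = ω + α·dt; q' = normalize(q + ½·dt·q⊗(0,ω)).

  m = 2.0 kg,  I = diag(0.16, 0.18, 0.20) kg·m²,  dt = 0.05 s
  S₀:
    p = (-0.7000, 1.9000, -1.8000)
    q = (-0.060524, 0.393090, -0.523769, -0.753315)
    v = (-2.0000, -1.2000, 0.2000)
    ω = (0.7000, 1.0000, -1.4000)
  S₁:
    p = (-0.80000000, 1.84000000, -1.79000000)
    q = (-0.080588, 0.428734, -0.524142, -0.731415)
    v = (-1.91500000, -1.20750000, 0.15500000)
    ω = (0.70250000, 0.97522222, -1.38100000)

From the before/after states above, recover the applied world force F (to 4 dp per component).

velocity change Δv = (0.08500000, -0.00750000, -0.04500000)
applied force F = (3.4000, -0.3000, -1.8000)

F = (3.4000, -0.3000, -1.8000)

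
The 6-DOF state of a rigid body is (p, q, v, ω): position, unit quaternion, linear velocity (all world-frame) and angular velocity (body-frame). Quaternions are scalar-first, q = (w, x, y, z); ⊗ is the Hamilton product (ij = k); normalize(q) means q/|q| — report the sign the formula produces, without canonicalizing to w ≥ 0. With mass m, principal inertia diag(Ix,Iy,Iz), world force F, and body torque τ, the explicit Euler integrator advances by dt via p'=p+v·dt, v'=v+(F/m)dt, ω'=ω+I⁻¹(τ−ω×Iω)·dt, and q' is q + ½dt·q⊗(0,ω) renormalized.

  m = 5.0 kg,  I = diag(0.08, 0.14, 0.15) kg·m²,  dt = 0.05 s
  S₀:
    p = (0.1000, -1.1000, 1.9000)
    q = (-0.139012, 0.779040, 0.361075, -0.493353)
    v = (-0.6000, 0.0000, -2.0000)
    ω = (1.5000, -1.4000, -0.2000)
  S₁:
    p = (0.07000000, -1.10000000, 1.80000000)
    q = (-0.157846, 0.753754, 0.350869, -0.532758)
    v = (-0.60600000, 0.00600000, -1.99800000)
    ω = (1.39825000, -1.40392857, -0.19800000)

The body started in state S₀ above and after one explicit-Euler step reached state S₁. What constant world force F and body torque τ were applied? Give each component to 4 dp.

F = (-0.6000, 0.6000, 0.2000)
τ = (-0.1600, 0.0100, -0.1200)

velocity change Δv = (-0.00600000, 0.00600000, 0.00200000)
applied force F = (-0.6000, 0.6000, 0.2000)
ω₁ − ω₀ = (-0.10175000, -0.00392857, 0.00200000)
ω₀×(Iω₀) = (0.0028, 0.0210, -0.1260)
I·α + gyro = (-0.1600, 0.0100, -0.1200)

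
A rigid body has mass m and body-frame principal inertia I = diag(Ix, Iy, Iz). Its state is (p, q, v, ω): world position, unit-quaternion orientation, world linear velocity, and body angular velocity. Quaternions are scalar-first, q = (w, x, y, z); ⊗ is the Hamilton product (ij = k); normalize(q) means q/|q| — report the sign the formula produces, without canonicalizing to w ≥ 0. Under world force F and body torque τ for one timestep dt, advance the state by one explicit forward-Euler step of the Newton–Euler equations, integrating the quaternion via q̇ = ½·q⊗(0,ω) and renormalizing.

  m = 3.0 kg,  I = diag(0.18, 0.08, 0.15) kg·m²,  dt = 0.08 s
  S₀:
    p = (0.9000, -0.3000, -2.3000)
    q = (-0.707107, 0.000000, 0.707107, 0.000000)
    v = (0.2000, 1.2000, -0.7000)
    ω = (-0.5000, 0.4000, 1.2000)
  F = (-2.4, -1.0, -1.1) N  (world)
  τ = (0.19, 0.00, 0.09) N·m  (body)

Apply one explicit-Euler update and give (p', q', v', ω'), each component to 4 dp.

precession coupling ω×(Iω) = (0.0336, -0.0180, 0.0200)
angular accel α = (0.8689, 0.2250, 0.4667)
ω + α·dt = (-0.4305, 0.4180, 1.2373)
2q̇ = q⊗(0,ω) = (-0.2828428, 1.2020819, -0.2828428, -0.4949749)
q' = normalize(q + ½dt·q⊗(0,ω)) = (-0.7174, 0.0480, 0.6948, -0.0198)
a = (-0.8000, -0.3333, -0.3667)
p + v·dt = (0.9160, -0.2040, -2.3560)
v + (F/m)dt = (0.1360, 1.1733, -0.7293)

p' = (0.9160, -0.2040, -2.3560)
q' = (-0.7174, 0.0480, 0.6948, -0.0198)
v' = (0.1360, 1.1733, -0.7293)
ω' = (-0.4305, 0.4180, 1.2373)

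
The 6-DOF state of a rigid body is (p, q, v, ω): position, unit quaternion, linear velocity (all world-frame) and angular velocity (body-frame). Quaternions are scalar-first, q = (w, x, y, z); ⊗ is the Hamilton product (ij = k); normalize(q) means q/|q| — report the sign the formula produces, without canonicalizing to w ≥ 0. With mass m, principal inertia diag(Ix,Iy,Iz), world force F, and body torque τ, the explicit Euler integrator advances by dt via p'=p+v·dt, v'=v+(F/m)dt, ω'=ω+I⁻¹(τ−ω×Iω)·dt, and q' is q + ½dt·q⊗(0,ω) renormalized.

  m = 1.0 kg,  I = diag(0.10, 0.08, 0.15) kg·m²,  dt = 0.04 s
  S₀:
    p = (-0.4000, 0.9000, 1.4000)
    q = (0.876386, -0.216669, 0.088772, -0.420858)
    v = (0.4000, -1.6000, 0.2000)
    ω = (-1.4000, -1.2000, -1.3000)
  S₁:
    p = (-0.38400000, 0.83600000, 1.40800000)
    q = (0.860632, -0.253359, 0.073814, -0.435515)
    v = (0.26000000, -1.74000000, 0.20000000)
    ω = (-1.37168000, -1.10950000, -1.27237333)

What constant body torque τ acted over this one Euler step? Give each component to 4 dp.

τ = (0.1800, 0.0900, 0.0700)

ω₁ − ω₀ = (0.02832000, 0.09050000, 0.02762667)
gyro term ω₀×Iω₀ = (0.1092, -0.0910, -0.0336)
τ = I·(Δω/dt) + ω₀×(Iω₀) = (0.1800, 0.0900, 0.0700)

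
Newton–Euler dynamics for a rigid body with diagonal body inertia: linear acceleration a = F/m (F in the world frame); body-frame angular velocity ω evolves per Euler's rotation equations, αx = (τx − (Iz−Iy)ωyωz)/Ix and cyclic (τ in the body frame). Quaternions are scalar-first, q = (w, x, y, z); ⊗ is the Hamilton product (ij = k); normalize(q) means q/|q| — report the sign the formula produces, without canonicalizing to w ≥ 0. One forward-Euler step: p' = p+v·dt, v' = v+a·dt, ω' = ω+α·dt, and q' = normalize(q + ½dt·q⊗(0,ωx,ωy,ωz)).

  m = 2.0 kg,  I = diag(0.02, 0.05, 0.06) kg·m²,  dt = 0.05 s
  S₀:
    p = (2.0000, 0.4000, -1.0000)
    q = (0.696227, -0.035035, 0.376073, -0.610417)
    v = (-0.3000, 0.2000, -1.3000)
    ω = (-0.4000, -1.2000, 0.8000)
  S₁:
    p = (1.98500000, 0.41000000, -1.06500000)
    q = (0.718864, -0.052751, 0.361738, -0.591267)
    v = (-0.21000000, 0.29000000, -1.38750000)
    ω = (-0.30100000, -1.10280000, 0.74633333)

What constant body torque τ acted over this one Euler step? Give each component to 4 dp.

ω₁ − ω₀ = (0.09900000, 0.09720000, -0.05366667)
applied torque τ = (0.0300, 0.1100, -0.0500)

τ = (0.0300, 0.1100, -0.0500)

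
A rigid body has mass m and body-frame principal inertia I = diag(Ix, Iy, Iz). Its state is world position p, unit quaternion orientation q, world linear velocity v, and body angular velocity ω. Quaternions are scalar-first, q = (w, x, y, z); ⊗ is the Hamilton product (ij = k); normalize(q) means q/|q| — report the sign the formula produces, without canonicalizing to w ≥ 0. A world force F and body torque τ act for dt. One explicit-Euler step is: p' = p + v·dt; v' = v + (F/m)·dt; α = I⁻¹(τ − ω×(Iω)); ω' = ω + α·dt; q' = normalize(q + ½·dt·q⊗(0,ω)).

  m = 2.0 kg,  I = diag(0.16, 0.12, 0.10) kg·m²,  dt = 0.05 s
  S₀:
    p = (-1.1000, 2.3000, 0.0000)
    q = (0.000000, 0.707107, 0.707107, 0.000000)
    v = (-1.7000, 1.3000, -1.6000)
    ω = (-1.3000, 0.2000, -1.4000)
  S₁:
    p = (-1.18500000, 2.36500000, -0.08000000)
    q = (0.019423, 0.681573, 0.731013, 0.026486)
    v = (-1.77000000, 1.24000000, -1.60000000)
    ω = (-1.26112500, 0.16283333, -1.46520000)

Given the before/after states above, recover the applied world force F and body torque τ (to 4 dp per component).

F = (-2.8000, -2.4000, 0.0000)
τ = (0.1300, 0.0200, -0.1200)

Δω = ω₁−ω₀ = (0.03887500, -0.03716667, -0.06520000)
I·α + gyro = (0.1300, 0.0200, -0.1200)
velocity change Δv = (-0.07000000, -0.06000000, 0.00000000)
F = m·Δv/dt = (-2.8000, -2.4000, 0.0000)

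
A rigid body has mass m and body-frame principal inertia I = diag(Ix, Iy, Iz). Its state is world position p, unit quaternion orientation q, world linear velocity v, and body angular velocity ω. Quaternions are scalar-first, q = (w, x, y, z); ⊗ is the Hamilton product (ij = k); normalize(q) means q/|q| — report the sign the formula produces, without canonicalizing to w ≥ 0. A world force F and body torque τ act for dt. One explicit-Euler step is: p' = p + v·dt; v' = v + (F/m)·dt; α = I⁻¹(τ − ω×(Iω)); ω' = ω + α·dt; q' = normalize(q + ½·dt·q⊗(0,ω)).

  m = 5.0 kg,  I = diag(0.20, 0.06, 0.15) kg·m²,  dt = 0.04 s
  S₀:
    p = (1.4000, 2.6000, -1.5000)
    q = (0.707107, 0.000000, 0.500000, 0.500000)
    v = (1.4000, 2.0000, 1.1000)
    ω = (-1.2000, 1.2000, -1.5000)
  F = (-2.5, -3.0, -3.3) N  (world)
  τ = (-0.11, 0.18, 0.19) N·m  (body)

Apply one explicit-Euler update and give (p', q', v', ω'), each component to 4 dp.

p' = (1.4560, 2.6800, -1.4560)
q' = (0.7094, -0.0439, 0.5045, 0.4903)
v' = (1.3800, 1.9760, 1.0736)
ω' = (-1.1896, 1.2600, -1.5031)

linear accel F/m = (-0.5000, -0.6000, -0.6600)
p' = p + v·dt = (1.4560, 2.6800, -1.4560)
new velocity v' = (1.3800, 1.9760, 1.0736)
precession coupling ω×(Iω) = (-0.1620, 0.0900, 0.2016)
(τ − ω×Iω)/I = (0.2600, 1.5000, -0.0773)
new body rate ω' = (-1.1896, 1.2600, -1.5031)
2q̇ = q⊗(0,ω) = (0.1500000, -2.1985284, 0.2485284, -0.4606605)
q' = normalize(q + ½dt·q⊗(0,ω)) = (0.7094, -0.0439, 0.5045, 0.4903)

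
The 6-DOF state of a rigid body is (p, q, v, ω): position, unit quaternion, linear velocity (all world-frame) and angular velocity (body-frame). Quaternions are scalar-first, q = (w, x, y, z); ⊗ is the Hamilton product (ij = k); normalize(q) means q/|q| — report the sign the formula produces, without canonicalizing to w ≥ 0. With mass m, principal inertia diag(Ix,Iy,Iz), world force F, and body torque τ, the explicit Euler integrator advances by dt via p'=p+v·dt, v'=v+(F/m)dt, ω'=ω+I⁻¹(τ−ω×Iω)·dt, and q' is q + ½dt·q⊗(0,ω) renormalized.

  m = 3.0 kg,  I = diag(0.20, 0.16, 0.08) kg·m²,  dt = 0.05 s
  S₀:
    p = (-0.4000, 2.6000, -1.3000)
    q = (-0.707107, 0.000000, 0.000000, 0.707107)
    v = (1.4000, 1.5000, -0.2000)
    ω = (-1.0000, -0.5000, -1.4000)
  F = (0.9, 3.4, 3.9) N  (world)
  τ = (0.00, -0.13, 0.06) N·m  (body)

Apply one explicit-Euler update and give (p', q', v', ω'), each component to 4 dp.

linear accel F/m = (0.3000, 1.1333, 1.3000)
p + v·dt = (-0.3300, 2.6750, -1.3100)
v + (F/m)dt = (1.4150, 1.5567, -0.1350)
(τ − ω×Iω)/I = (0.2800, -1.8625, 1.0000)
new body rate ω' = (-0.9860, -0.5931, -1.3500)
Hamilton product q⊗(0,ω) = (0.9899498, 1.0606605, -0.3535535, 0.9899498)
updated quaternion q' = (-0.6817, 0.0265, -0.0088, 0.7311)

p' = (-0.3300, 2.6750, -1.3100)
q' = (-0.6817, 0.0265, -0.0088, 0.7311)
v' = (1.4150, 1.5567, -0.1350)
ω' = (-0.9860, -0.5931, -1.3500)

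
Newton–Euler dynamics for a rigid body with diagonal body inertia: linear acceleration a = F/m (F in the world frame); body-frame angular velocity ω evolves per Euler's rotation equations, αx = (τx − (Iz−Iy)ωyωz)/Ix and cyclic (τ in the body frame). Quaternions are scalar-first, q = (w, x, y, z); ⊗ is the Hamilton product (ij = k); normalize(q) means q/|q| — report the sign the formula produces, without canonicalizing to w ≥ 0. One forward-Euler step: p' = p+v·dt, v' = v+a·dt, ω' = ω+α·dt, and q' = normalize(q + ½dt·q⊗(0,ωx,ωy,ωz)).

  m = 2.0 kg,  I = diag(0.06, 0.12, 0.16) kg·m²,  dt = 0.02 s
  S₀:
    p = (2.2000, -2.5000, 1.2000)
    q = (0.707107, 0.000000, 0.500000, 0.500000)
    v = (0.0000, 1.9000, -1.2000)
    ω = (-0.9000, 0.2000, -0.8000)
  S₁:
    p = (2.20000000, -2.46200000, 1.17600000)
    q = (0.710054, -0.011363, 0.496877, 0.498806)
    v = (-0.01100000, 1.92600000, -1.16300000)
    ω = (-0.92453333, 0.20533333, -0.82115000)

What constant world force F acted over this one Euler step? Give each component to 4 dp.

F = (-1.1000, 2.6000, 3.7000)

v₁ − v₀ = (-0.01100000, 0.02600000, 0.03700000)
m·(v₁−v₀)/dt = (-1.1000, 2.6000, 3.7000)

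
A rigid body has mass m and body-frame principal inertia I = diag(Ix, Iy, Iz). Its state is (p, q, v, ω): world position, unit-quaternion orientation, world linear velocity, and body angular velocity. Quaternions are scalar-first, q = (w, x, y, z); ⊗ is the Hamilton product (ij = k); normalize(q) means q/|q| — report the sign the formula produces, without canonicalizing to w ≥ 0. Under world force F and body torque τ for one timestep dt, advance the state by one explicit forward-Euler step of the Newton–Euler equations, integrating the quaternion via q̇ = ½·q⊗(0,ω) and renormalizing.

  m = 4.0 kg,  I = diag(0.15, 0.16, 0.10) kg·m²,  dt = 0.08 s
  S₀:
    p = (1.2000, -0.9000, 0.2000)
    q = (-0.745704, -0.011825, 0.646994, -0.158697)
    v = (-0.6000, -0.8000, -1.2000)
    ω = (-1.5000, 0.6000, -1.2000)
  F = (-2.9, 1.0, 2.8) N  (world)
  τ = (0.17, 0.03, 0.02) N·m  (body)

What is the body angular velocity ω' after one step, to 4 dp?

gyro term ω×Iω = (0.0432, 0.0900, -0.0090)
α = I⁻¹(τ − ω×Iω) = (0.8453, -0.3750, 0.2900)
new body rate ω' = (-1.4324, 0.5700, -1.1768)

ω' = (-1.4324, 0.5700, -1.1768)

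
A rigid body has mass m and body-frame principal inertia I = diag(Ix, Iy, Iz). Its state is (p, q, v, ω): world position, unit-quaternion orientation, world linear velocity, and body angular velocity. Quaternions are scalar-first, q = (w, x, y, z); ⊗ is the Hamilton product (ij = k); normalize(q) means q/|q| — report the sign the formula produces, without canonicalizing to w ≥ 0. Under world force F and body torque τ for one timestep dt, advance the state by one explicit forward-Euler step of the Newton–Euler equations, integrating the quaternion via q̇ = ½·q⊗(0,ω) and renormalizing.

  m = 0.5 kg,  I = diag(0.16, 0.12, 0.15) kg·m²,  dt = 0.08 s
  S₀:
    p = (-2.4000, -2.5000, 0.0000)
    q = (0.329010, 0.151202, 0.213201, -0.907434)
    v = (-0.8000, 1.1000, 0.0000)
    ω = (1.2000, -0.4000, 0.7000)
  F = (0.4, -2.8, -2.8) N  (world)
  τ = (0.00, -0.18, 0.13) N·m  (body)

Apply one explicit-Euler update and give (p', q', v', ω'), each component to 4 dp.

ω×(Iω) gyroscopic = (-0.0084, 0.0084, 0.0192)
angular accel α = (0.0525, -1.5700, 0.7387)
ω' = ω + α·dt = (1.2042, -0.5256, 0.7591)
Hamilton product q⊗(0,ω) = (0.5390418, 0.1810791, -1.3263662, -0.0860150)
updated quaternion q' = (0.3500, 0.1582, 0.1599, -0.9094)
new position p' = (-2.4640, -2.4120, 0.0000)
new velocity v' = (-0.7360, 0.6520, -0.4480)

p' = (-2.4640, -2.4120, 0.0000)
q' = (0.3500, 0.1582, 0.1599, -0.9094)
v' = (-0.7360, 0.6520, -0.4480)
ω' = (1.2042, -0.5256, 0.7591)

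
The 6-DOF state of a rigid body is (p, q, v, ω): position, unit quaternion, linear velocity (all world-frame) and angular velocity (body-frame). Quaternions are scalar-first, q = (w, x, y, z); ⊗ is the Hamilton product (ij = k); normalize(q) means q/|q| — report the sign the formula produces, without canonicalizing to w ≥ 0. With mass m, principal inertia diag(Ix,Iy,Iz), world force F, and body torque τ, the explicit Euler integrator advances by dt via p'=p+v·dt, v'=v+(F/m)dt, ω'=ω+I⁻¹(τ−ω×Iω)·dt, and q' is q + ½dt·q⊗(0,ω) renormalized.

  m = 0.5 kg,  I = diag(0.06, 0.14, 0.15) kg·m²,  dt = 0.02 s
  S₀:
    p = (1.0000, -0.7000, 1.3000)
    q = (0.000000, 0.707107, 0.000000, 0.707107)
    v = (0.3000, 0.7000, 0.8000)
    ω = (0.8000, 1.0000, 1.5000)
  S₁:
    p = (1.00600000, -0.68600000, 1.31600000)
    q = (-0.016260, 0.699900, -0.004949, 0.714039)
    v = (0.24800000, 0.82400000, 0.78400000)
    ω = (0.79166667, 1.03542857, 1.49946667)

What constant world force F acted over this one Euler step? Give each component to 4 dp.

F = (-1.3000, 3.1000, -0.4000)

Δv = v₁−v₀ = (-0.05200000, 0.12400000, -0.01600000)
m·(v₁−v₀)/dt = (-1.3000, 3.1000, -0.4000)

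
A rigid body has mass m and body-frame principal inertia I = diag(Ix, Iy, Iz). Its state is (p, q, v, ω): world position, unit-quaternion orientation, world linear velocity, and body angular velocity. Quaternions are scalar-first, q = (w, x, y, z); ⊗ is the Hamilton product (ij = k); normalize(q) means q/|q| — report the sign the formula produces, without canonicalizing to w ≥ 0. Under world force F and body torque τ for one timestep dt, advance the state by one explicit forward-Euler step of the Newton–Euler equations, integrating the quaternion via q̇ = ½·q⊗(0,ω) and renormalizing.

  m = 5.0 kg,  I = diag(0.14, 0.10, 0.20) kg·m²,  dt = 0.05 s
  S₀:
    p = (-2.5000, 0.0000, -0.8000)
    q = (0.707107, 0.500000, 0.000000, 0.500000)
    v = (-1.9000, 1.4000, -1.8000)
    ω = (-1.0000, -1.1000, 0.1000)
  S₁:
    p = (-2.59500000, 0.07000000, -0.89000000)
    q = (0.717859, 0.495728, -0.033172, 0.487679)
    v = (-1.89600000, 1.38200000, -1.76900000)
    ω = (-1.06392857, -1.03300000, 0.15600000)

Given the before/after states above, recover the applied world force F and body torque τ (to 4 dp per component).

F = (0.4000, -1.8000, 3.1000)
τ = (-0.1900, 0.1400, 0.1800)

ω₁ − ω₀ = (-0.06392857, 0.06700000, 0.05600000)
precession coupling = (-0.0110, 0.0060, -0.0440)
τ = I·(Δω/dt) + ω₀×(Iω₀) = (-0.1900, 0.1400, 0.1800)
velocity change Δv = (0.00400000, -0.01800000, 0.03100000)
m·(v₁−v₀)/dt = (0.4000, -1.8000, 3.1000)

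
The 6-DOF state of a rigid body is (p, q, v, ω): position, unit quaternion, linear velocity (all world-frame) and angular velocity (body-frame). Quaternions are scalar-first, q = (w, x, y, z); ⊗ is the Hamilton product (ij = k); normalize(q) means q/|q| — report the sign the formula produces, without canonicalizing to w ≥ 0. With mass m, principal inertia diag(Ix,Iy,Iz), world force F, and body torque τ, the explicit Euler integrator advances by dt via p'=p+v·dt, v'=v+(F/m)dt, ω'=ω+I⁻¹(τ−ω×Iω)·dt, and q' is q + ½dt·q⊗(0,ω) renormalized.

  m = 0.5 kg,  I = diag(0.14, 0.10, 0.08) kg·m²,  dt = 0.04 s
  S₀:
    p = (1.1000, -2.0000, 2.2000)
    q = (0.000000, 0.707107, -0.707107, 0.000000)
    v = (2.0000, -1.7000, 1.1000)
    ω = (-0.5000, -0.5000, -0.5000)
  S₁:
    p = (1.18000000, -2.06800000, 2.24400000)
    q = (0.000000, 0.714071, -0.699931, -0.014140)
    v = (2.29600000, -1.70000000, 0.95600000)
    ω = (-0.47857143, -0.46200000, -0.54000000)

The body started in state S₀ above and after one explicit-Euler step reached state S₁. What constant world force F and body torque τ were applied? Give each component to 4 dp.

F = (3.7000, 0.0000, -1.8000)
τ = (0.0700, 0.1100, -0.0900)

rate change Δω = (0.02142857, 0.03800000, -0.04000000)
precession coupling = (-0.0050, 0.0150, -0.0100)
τ = I·(Δω/dt) + ω₀×(Iω₀) = (0.0700, 0.1100, -0.0900)
Δv = v₁−v₀ = (0.29600000, 0.00000000, -0.14400000)
F = m·Δv/dt = (3.7000, 0.0000, -1.8000)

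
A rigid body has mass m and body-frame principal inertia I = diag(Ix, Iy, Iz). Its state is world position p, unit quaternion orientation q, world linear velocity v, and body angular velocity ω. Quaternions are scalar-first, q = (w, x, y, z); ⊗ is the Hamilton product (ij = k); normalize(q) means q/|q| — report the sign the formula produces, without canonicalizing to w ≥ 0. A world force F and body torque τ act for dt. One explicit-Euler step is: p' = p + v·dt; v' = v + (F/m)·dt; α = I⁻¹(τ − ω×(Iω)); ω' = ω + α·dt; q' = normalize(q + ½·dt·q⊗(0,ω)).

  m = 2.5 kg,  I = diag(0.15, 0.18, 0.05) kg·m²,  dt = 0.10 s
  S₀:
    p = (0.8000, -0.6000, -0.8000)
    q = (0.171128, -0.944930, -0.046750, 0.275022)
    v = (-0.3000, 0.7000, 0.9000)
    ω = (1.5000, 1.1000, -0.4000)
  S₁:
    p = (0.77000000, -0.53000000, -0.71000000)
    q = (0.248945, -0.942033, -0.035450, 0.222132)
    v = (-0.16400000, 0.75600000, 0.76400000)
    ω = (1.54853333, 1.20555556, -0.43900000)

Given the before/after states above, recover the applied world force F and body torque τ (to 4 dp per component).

ω₁ − ω₀ = (0.04853333, 0.10555556, -0.03900000)
precession coupling = (0.0572, -0.0600, 0.0495)
I·α + gyro = (0.1300, 0.1300, 0.0300)
velocity change Δv = (0.13600000, 0.05600000, -0.13600000)
m·(v₁−v₀)/dt = (3.4000, 1.4000, -3.4000)

F = (3.4000, 1.4000, -3.4000)
τ = (0.1300, 0.1300, 0.0300)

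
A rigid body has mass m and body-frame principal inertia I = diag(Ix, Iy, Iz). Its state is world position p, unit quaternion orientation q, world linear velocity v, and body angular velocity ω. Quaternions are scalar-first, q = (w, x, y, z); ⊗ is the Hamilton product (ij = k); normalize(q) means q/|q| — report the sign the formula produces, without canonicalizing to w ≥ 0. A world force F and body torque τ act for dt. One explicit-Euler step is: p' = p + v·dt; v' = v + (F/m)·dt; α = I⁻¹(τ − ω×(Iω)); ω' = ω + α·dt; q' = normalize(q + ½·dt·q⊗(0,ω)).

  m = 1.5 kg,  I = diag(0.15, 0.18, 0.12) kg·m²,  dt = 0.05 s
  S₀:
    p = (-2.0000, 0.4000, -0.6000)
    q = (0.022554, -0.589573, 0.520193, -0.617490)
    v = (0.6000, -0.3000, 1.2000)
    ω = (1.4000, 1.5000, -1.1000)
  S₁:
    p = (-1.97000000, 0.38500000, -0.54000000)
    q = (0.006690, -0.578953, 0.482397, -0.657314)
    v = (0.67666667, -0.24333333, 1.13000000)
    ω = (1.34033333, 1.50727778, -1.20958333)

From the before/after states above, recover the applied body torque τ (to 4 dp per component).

τ = (-0.0800, -0.0200, -0.2000)

rate change Δω = (-0.05966667, 0.00727778, -0.10958333)
precession coupling = (0.0990, -0.0462, 0.0630)
applied torque τ = (-0.0800, -0.0200, -0.2000)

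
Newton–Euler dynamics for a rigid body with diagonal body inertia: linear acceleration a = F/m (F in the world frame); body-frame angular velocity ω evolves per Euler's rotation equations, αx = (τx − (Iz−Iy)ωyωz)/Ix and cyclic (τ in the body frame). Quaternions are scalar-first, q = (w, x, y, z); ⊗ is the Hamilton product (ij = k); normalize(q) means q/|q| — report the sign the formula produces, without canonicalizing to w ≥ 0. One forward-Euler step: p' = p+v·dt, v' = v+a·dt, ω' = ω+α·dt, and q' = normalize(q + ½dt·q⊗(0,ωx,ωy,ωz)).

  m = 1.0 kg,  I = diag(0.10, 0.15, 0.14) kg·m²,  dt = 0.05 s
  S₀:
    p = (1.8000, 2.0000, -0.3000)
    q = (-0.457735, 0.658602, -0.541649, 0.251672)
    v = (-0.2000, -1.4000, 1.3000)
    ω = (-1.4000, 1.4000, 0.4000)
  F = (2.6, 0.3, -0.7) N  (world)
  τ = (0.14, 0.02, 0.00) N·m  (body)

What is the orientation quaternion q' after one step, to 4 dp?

q' = (-0.4177, 0.6596, -0.5723, 0.2509)

q⊗(0,ω) = (1.5796826, 0.0718286, -1.2566106, -0.0193598)
q + ½dt·q⊗(0,ω), renormalized = (-0.4177, 0.6596, -0.5723, 0.2509)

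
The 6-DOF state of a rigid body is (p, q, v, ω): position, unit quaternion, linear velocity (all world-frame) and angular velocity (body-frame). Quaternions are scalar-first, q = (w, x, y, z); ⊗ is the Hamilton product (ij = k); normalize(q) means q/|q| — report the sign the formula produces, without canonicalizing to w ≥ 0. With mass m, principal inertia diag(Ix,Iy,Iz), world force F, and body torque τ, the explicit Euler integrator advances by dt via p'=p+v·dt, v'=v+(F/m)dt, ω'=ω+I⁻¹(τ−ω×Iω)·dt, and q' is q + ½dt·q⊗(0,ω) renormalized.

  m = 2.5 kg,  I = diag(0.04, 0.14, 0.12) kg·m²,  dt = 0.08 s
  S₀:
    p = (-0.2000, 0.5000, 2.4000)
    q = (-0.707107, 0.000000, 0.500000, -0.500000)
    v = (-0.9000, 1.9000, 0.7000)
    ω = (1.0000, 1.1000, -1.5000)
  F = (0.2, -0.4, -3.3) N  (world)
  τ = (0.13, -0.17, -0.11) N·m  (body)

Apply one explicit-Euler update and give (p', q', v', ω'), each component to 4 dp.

ω×(Iω) gyroscopic = (0.0330, 0.1200, 0.1100)
angular accel α = (2.4250, -2.0714, -1.8333)
ω' = ω + α·dt = (1.1940, 0.9343, -1.6467)
q⊗(0,ω) = (-1.3000000, -0.9071070, -1.2778177, 0.5606605)
q' = normalize(q + ½dt·q⊗(0,ω)) = (-0.7564, -0.0362, 0.4473, -0.4759)
p + v·dt = (-0.2720, 0.6520, 2.4560)
v' = v + a·dt = (-0.8936, 1.8872, 0.5944)

p' = (-0.2720, 0.6520, 2.4560)
q' = (-0.7564, -0.0362, 0.4473, -0.4759)
v' = (-0.8936, 1.8872, 0.5944)
ω' = (1.1940, 0.9343, -1.6467)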